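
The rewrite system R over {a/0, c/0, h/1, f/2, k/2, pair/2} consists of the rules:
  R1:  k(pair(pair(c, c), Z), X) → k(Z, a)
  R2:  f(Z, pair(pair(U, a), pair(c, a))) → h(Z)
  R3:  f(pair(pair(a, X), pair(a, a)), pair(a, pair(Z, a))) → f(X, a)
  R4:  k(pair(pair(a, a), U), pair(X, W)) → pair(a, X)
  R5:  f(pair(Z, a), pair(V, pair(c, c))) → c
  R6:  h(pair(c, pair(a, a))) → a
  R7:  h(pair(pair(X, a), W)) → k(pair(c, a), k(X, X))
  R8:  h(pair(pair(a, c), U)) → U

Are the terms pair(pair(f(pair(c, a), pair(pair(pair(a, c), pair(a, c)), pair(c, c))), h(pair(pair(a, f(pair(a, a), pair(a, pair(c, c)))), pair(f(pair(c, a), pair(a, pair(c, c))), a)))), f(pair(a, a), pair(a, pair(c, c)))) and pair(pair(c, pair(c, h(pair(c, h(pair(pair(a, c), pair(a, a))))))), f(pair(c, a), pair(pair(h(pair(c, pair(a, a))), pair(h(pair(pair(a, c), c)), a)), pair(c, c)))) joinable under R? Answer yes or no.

yes — NF(t₁) = pair(pair(c, pair(c, a)), c), NF(t₂) = pair(pair(c, pair(c, a)), c)

Reduce t₁ = pair(pair(f(pair(c, a), pair(pair(pair(a, c), pair(a, c)), pair(c, c))), h(pair(pair(a, f(pair(a, a), pair(a, pair(c, c)))), pair(f(pair(c, a), pair(a, pair(c, c))), a)))), f(pair(a, a), pair(a, pair(c, c)))):
1. pair(pair(f(pair(c, a), pair(pair(pair(a, c), pair(a, c)), pair(c, c))), h(pair(pair(a, f(pair(a, a), pair(a, pair(c, c)))), pair(f(pair(c, a), pair(a, pair(c, c))), a)))), f(pair(a, a), pair(a, pair(c, c))))  →  pair(pair(c, h(pair(pair(a, f(pair(a, a), pair(a, pair(c, c)))), pair(f(pair(c, a), pair(a, pair(c, c))), a)))), f(pair(a, a), pair(a, pair(c, c))))   [R5 at 1.1]
2. pair(pair(c, h(pair(pair(a, f(pair(a, a), pair(a, pair(c, c)))), pair(f(pair(c, a), pair(a, pair(c, c))), a)))), f(pair(a, a), pair(a, pair(c, c))))  →  pair(pair(c, h(pair(pair(a, c), pair(f(pair(c, a), pair(a, pair(c, c))), a)))), f(pair(a, a), pair(a, pair(c, c))))   [R5 at 1.2.1.1.2]
3. pair(pair(c, h(pair(pair(a, c), pair(f(pair(c, a), pair(a, pair(c, c))), a)))), f(pair(a, a), pair(a, pair(c, c))))  →  pair(pair(c, pair(f(pair(c, a), pair(a, pair(c, c))), a)), f(pair(a, a), pair(a, pair(c, c))))   [R8 at 1.2]
4. pair(pair(c, pair(f(pair(c, a), pair(a, pair(c, c))), a)), f(pair(a, a), pair(a, pair(c, c))))  →  pair(pair(c, pair(c, a)), f(pair(a, a), pair(a, pair(c, c))))   [R5 at 1.2.1]
5. pair(pair(c, pair(c, a)), f(pair(a, a), pair(a, pair(c, c))))  →  pair(pair(c, pair(c, a)), c)   [R5 at 2]

Reduce t₂ = pair(pair(c, pair(c, h(pair(c, h(pair(pair(a, c), pair(a, a))))))), f(pair(c, a), pair(pair(h(pair(c, pair(a, a))), pair(h(pair(pair(a, c), c)), a)), pair(c, c)))):
1. pair(pair(c, pair(c, h(pair(c, h(pair(pair(a, c), pair(a, a))))))), f(pair(c, a), pair(pair(h(pair(c, pair(a, a))), pair(h(pair(pair(a, c), c)), a)), pair(c, c))))  →  pair(pair(c, pair(c, h(pair(c, pair(a, a))))), f(pair(c, a), pair(pair(h(pair(c, pair(a, a))), pair(h(pair(pair(a, c), c)), a)), pair(c, c))))   [R8 at 1.2.2.1.2]
2. pair(pair(c, pair(c, h(pair(c, pair(a, a))))), f(pair(c, a), pair(pair(h(pair(c, pair(a, a))), pair(h(pair(pair(a, c), c)), a)), pair(c, c))))  →  pair(pair(c, pair(c, a)), f(pair(c, a), pair(pair(h(pair(c, pair(a, a))), pair(h(pair(pair(a, c), c)), a)), pair(c, c))))   [R6 at 1.2.2]
3. pair(pair(c, pair(c, a)), f(pair(c, a), pair(pair(h(pair(c, pair(a, a))), pair(h(pair(pair(a, c), c)), a)), pair(c, c))))  →  pair(pair(c, pair(c, a)), c)   [R5 at 2]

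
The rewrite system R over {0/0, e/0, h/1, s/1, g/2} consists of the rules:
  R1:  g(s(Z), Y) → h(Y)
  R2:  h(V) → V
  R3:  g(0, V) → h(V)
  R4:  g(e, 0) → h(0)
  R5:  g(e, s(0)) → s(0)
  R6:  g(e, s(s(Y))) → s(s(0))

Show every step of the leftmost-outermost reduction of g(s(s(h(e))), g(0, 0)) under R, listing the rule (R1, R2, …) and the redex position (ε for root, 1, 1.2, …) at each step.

0

1. g(s(s(h(e))), g(0, 0))  →  h(g(0, 0))   [R1 at ε]
2. h(g(0, 0))  →  g(0, 0)   [R2 at ε]
3. g(0, 0)  →  h(0)   [R3 at ε]
4. h(0)  →  0   [R2 at ε]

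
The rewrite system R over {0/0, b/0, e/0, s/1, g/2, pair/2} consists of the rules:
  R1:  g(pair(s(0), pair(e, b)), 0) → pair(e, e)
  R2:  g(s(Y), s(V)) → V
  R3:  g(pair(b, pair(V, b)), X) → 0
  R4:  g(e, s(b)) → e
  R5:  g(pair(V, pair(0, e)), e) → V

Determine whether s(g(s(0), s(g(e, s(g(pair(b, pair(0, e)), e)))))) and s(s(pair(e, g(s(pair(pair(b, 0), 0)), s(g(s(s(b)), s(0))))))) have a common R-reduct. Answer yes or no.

Reduce t₁ = s(g(s(0), s(g(e, s(g(pair(b, pair(0, e)), e)))))):
1. s(g(s(0), s(g(e, s(g(pair(b, pair(0, e)), e))))))  →  s(g(e, s(g(pair(b, pair(0, e)), e))))   [R2 at 1]
2. s(g(e, s(g(pair(b, pair(0, e)), e))))  →  s(g(e, s(b)))   [R5 at 1.2.1]
3. s(g(e, s(b)))  →  s(e)   [R4 at 1]

Reduce t₂ = s(s(pair(e, g(s(pair(pair(b, 0), 0)), s(g(s(s(b)), s(0))))))):
1. s(s(pair(e, g(s(pair(pair(b, 0), 0)), s(g(s(s(b)), s(0)))))))  →  s(s(pair(e, g(s(s(b)), s(0)))))   [R2 at 1.1.2]
2. s(s(pair(e, g(s(s(b)), s(0)))))  →  s(s(pair(e, 0)))   [R2 at 1.1.2]

no — NF(t₁) = s(e), NF(t₂) = s(s(pair(e, 0)))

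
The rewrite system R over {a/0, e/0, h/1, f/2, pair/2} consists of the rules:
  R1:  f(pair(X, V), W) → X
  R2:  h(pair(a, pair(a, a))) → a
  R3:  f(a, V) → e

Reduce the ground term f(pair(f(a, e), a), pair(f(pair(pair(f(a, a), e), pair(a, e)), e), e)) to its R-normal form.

e

1. f(pair(f(a, e), a), pair(f(pair(pair(f(a, a), e), pair(a, e)), e), e))  →  f(a, e)   [R1 at ε]
2. f(a, e)  →  e   [R3 at ε]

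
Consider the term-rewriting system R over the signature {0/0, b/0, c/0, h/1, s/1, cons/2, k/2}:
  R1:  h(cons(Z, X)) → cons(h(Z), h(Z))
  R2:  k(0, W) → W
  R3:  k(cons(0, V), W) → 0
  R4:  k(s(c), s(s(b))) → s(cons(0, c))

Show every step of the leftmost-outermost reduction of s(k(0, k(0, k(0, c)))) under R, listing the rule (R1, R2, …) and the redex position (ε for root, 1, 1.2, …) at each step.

1. s(k(0, k(0, k(0, c))))  →  s(k(0, k(0, c)))   [R2 at 1]
2. s(k(0, k(0, c)))  →  s(k(0, c))   [R2 at 1]
3. s(k(0, c))  →  s(c)   [R2 at 1]

s(c)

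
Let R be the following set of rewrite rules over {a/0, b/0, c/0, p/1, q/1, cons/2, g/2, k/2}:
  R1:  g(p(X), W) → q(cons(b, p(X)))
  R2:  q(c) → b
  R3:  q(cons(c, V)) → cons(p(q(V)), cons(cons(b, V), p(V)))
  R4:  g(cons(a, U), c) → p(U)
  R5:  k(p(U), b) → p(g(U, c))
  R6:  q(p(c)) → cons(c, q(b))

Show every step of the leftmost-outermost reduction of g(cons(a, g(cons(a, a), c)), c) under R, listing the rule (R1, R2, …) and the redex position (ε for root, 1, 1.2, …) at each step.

p(p(a))

1. g(cons(a, g(cons(a, a), c)), c)  →  p(g(cons(a, a), c))   [R4 at ε]
2. p(g(cons(a, a), c))  →  p(p(a))   [R4 at 1]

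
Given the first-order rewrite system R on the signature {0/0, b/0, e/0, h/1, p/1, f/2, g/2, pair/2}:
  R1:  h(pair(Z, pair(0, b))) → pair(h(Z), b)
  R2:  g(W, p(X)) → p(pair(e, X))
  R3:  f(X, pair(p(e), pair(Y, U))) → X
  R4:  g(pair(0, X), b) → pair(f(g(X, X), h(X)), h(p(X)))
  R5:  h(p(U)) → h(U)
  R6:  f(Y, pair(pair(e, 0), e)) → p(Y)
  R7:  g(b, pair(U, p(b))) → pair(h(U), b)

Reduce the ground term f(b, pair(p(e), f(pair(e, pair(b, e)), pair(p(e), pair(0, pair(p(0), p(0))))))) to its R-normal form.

1. f(b, pair(p(e), f(pair(e, pair(b, e)), pair(p(e), pair(0, pair(p(0), p(0)))))))  →  f(b, pair(p(e), pair(e, pair(b, e))))   [R3 at 2.2]
2. f(b, pair(p(e), pair(e, pair(b, e))))  →  b   [R3 at ε]

b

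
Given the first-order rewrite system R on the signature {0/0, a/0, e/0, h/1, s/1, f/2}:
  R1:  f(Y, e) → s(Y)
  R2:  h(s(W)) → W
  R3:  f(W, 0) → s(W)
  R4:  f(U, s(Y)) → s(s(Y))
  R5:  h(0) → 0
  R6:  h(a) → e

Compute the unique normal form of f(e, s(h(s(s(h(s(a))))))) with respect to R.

1. f(e, s(h(s(s(h(s(a)))))))  →  s(s(h(s(s(h(s(a)))))))   [R4 at ε]
2. s(s(h(s(s(h(s(a)))))))  →  s(s(s(h(s(a)))))   [R2 at 1.1]
3. s(s(s(h(s(a)))))  →  s(s(s(a)))   [R2 at 1.1.1]

s(s(s(a)))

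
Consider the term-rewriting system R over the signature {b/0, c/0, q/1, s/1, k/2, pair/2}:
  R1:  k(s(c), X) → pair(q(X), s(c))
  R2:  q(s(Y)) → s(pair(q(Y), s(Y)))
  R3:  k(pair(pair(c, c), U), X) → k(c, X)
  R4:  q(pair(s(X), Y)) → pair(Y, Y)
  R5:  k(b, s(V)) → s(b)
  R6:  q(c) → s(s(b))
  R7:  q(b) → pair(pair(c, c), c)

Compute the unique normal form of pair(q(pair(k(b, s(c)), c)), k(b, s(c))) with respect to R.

1. pair(q(pair(k(b, s(c)), c)), k(b, s(c)))  →  pair(q(pair(s(b), c)), k(b, s(c)))   [R5 at 1.1.1]
2. pair(q(pair(s(b), c)), k(b, s(c)))  →  pair(pair(c, c), k(b, s(c)))   [R4 at 1]
3. pair(pair(c, c), k(b, s(c)))  →  pair(pair(c, c), s(b))   [R5 at 2]

pair(pair(c, c), s(b))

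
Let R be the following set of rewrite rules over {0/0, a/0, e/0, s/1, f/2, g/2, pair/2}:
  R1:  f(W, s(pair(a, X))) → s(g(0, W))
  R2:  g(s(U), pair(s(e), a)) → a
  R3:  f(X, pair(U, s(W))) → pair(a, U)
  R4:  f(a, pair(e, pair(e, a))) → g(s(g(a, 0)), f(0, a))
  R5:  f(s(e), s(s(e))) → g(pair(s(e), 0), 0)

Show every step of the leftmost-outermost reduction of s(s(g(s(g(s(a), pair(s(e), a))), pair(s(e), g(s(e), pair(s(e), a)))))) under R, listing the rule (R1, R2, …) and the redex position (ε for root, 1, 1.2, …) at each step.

s(s(a))

1. s(s(g(s(g(s(a), pair(s(e), a))), pair(s(e), g(s(e), pair(s(e), a))))))  →  s(s(g(s(a), pair(s(e), g(s(e), pair(s(e), a))))))   [R2 at 1.1.1.1]
2. s(s(g(s(a), pair(s(e), g(s(e), pair(s(e), a))))))  →  s(s(g(s(a), pair(s(e), a))))   [R2 at 1.1.2.2]
3. s(s(g(s(a), pair(s(e), a))))  →  s(s(a))   [R2 at 1.1]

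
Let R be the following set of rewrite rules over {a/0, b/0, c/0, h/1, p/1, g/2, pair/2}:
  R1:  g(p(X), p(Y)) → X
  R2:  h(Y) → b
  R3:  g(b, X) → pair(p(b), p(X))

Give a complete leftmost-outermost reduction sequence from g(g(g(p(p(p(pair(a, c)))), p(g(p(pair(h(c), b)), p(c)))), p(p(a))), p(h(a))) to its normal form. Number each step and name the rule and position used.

1. g(g(g(p(p(p(pair(a, c)))), p(g(p(pair(h(c), b)), p(c)))), p(p(a))), p(h(a)))  →  g(g(p(p(pair(a, c))), p(p(a))), p(h(a)))   [R1 at 1.1]
2. g(g(p(p(pair(a, c))), p(p(a))), p(h(a)))  →  g(p(pair(a, c)), p(h(a)))   [R1 at 1]
3. g(p(pair(a, c)), p(h(a)))  →  pair(a, c)   [R1 at ε]

pair(a, c)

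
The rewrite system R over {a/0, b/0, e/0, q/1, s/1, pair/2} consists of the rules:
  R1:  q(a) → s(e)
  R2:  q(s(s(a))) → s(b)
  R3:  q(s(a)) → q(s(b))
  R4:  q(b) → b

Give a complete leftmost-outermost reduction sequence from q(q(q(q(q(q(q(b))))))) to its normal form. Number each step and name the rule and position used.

b

1. q(q(q(q(q(q(q(b)))))))  →  q(q(q(q(q(q(b))))))   [R4 at 1.1.1.1.1.1]
2. q(q(q(q(q(q(b))))))  →  q(q(q(q(q(b)))))   [R4 at 1.1.1.1.1]
3. q(q(q(q(q(b)))))  →  q(q(q(q(b))))   [R4 at 1.1.1.1]
4. q(q(q(q(b))))  →  q(q(q(b)))   [R4 at 1.1.1]
5. q(q(q(b)))  →  q(q(b))   [R4 at 1.1]
6. q(q(b))  →  q(b)   [R4 at 1]
7. q(b)  →  b   [R4 at ε]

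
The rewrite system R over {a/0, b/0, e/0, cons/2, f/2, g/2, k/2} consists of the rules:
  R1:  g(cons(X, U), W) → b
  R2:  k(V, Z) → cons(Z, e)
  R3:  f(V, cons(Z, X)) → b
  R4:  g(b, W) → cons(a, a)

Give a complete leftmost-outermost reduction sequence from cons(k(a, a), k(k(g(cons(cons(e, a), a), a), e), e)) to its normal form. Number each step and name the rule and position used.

cons(cons(a, e), cons(e, e))

1. cons(k(a, a), k(k(g(cons(cons(e, a), a), a), e), e))  →  cons(cons(a, e), k(k(g(cons(cons(e, a), a), a), e), e))   [R2 at 1]
2. cons(cons(a, e), k(k(g(cons(cons(e, a), a), a), e), e))  →  cons(cons(a, e), cons(e, e))   [R2 at 2]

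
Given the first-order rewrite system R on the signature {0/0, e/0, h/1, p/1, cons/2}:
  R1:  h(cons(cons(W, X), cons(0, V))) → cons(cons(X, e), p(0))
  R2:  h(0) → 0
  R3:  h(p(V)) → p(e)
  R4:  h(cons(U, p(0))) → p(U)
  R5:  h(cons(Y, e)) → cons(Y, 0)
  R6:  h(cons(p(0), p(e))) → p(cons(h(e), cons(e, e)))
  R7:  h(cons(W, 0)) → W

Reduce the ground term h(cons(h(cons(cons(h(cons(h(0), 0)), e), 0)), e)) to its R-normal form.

1. h(cons(h(cons(cons(h(cons(h(0), 0)), e), 0)), e))  →  cons(h(cons(cons(h(cons(h(0), 0)), e), 0)), 0)   [R5 at ε]
2. cons(h(cons(cons(h(cons(h(0), 0)), e), 0)), 0)  →  cons(cons(h(cons(h(0), 0)), e), 0)   [R7 at 1]
3. cons(cons(h(cons(h(0), 0)), e), 0)  →  cons(cons(h(0), e), 0)   [R7 at 1.1]
4. cons(cons(h(0), e), 0)  →  cons(cons(0, e), 0)   [R2 at 1.1]

cons(cons(0, e), 0)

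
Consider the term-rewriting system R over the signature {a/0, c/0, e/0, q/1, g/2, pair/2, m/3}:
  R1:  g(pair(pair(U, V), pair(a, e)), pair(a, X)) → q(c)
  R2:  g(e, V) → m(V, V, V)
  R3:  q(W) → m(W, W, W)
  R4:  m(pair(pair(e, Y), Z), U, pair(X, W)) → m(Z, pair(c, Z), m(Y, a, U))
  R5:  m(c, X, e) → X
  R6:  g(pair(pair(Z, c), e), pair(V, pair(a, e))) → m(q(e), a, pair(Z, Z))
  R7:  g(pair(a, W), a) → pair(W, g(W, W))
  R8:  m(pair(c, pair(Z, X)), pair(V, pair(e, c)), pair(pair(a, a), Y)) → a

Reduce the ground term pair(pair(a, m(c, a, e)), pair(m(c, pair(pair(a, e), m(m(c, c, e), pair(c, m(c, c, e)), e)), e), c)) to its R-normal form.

1. pair(pair(a, m(c, a, e)), pair(m(c, pair(pair(a, e), m(m(c, c, e), pair(c, m(c, c, e)), e)), e), c))  →  pair(pair(a, a), pair(m(c, pair(pair(a, e), m(m(c, c, e), pair(c, m(c, c, e)), e)), e), c))   [R5 at 1.2]
2. pair(pair(a, a), pair(m(c, pair(pair(a, e), m(m(c, c, e), pair(c, m(c, c, e)), e)), e), c))  →  pair(pair(a, a), pair(pair(pair(a, e), m(m(c, c, e), pair(c, m(c, c, e)), e)), c))   [R5 at 2.1]
3. pair(pair(a, a), pair(pair(pair(a, e), m(m(c, c, e), pair(c, m(c, c, e)), e)), c))  →  pair(pair(a, a), pair(pair(pair(a, e), m(c, pair(c, m(c, c, e)), e)), c))   [R5 at 2.1.2.1]
4. pair(pair(a, a), pair(pair(pair(a, e), m(c, pair(c, m(c, c, e)), e)), c))  →  pair(pair(a, a), pair(pair(pair(a, e), pair(c, m(c, c, e))), c))   [R5 at 2.1.2]
5. pair(pair(a, a), pair(pair(pair(a, e), pair(c, m(c, c, e))), c))  →  pair(pair(a, a), pair(pair(pair(a, e), pair(c, c)), c))   [R5 at 2.1.2.2]

pair(pair(a, a), pair(pair(pair(a, e), pair(c, c)), c))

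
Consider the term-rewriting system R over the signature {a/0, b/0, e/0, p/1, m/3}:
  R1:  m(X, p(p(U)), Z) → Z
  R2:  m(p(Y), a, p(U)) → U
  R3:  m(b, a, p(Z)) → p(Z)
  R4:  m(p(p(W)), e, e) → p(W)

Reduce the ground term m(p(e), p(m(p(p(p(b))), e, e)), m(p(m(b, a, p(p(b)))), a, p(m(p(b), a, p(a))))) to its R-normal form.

a

1. m(p(e), p(m(p(p(p(b))), e, e)), m(p(m(b, a, p(p(b)))), a, p(m(p(b), a, p(a)))))  →  m(p(e), p(p(p(b))), m(p(m(b, a, p(p(b)))), a, p(m(p(b), a, p(a)))))   [R4 at 2.1]
2. m(p(e), p(p(p(b))), m(p(m(b, a, p(p(b)))), a, p(m(p(b), a, p(a)))))  →  m(p(m(b, a, p(p(b)))), a, p(m(p(b), a, p(a))))   [R1 at ε]
3. m(p(m(b, a, p(p(b)))), a, p(m(p(b), a, p(a))))  →  m(p(b), a, p(a))   [R2 at ε]
4. m(p(b), a, p(a))  →  a   [R2 at ε]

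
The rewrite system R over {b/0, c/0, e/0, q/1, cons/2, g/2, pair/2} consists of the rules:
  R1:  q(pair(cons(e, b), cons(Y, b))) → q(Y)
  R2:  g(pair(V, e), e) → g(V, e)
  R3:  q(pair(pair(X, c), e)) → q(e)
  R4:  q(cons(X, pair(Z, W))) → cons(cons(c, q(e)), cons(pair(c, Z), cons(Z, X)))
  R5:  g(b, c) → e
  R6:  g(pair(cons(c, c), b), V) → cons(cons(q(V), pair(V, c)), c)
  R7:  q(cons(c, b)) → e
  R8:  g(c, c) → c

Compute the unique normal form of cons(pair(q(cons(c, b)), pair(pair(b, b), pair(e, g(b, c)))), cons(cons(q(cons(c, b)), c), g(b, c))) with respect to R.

cons(pair(e, pair(pair(b, b), pair(e, e))), cons(cons(e, c), e))

1. cons(pair(q(cons(c, b)), pair(pair(b, b), pair(e, g(b, c)))), cons(cons(q(cons(c, b)), c), g(b, c)))  →  cons(pair(e, pair(pair(b, b), pair(e, g(b, c)))), cons(cons(q(cons(c, b)), c), g(b, c)))   [R7 at 1.1]
2. cons(pair(e, pair(pair(b, b), pair(e, g(b, c)))), cons(cons(q(cons(c, b)), c), g(b, c)))  →  cons(pair(e, pair(pair(b, b), pair(e, e))), cons(cons(q(cons(c, b)), c), g(b, c)))   [R5 at 1.2.2.2]
3. cons(pair(e, pair(pair(b, b), pair(e, e))), cons(cons(q(cons(c, b)), c), g(b, c)))  →  cons(pair(e, pair(pair(b, b), pair(e, e))), cons(cons(e, c), g(b, c)))   [R7 at 2.1.1]
4. cons(pair(e, pair(pair(b, b), pair(e, e))), cons(cons(e, c), g(b, c)))  →  cons(pair(e, pair(pair(b, b), pair(e, e))), cons(cons(e, c), e))   [R5 at 2.2]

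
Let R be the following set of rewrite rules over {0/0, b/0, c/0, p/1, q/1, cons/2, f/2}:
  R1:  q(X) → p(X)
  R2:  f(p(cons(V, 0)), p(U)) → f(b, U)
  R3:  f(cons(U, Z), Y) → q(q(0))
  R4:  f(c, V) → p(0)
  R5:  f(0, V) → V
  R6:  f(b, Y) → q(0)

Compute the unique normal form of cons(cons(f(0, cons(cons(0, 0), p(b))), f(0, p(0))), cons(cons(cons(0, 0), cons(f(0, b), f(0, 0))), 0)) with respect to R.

1. cons(cons(f(0, cons(cons(0, 0), p(b))), f(0, p(0))), cons(cons(cons(0, 0), cons(f(0, b), f(0, 0))), 0))  →  cons(cons(cons(cons(0, 0), p(b)), f(0, p(0))), cons(cons(cons(0, 0), cons(f(0, b), f(0, 0))), 0))   [R5 at 1.1]
2. cons(cons(cons(cons(0, 0), p(b)), f(0, p(0))), cons(cons(cons(0, 0), cons(f(0, b), f(0, 0))), 0))  →  cons(cons(cons(cons(0, 0), p(b)), p(0)), cons(cons(cons(0, 0), cons(f(0, b), f(0, 0))), 0))   [R5 at 1.2]
3. cons(cons(cons(cons(0, 0), p(b)), p(0)), cons(cons(cons(0, 0), cons(f(0, b), f(0, 0))), 0))  →  cons(cons(cons(cons(0, 0), p(b)), p(0)), cons(cons(cons(0, 0), cons(b, f(0, 0))), 0))   [R5 at 2.1.2.1]
4. cons(cons(cons(cons(0, 0), p(b)), p(0)), cons(cons(cons(0, 0), cons(b, f(0, 0))), 0))  →  cons(cons(cons(cons(0, 0), p(b)), p(0)), cons(cons(cons(0, 0), cons(b, 0)), 0))   [R5 at 2.1.2.2]

cons(cons(cons(cons(0, 0), p(b)), p(0)), cons(cons(cons(0, 0), cons(b, 0)), 0))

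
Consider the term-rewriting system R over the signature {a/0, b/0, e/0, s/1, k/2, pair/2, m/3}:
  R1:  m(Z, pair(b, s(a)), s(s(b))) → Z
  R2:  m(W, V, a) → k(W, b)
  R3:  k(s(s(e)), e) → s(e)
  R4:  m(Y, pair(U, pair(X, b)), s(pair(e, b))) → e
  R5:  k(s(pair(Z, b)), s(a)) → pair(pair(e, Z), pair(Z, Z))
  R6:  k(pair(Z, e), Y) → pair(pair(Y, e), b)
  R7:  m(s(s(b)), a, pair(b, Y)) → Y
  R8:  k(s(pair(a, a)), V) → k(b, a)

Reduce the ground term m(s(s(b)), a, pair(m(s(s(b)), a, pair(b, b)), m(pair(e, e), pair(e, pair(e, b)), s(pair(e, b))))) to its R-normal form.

1. m(s(s(b)), a, pair(m(s(s(b)), a, pair(b, b)), m(pair(e, e), pair(e, pair(e, b)), s(pair(e, b)))))  →  m(s(s(b)), a, pair(b, m(pair(e, e), pair(e, pair(e, b)), s(pair(e, b)))))   [R7 at 3.1]
2. m(s(s(b)), a, pair(b, m(pair(e, e), pair(e, pair(e, b)), s(pair(e, b)))))  →  m(pair(e, e), pair(e, pair(e, b)), s(pair(e, b)))   [R7 at ε]
3. m(pair(e, e), pair(e, pair(e, b)), s(pair(e, b)))  →  e   [R4 at ε]

e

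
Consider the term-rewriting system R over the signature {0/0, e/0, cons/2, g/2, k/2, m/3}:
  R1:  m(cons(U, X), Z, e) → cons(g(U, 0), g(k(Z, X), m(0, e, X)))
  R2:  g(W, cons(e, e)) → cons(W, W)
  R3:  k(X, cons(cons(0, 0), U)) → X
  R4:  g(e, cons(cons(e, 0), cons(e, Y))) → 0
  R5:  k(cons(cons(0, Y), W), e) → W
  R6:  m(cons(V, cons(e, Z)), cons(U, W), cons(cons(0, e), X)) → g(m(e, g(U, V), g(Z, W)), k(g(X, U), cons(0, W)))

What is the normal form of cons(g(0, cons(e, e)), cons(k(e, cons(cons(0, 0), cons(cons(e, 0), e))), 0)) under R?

cons(cons(0, 0), cons(e, 0))

1. cons(g(0, cons(e, e)), cons(k(e, cons(cons(0, 0), cons(cons(e, 0), e))), 0))  →  cons(cons(0, 0), cons(k(e, cons(cons(0, 0), cons(cons(e, 0), e))), 0))   [R2 at 1]
2. cons(cons(0, 0), cons(k(e, cons(cons(0, 0), cons(cons(e, 0), e))), 0))  →  cons(cons(0, 0), cons(e, 0))   [R3 at 2.1]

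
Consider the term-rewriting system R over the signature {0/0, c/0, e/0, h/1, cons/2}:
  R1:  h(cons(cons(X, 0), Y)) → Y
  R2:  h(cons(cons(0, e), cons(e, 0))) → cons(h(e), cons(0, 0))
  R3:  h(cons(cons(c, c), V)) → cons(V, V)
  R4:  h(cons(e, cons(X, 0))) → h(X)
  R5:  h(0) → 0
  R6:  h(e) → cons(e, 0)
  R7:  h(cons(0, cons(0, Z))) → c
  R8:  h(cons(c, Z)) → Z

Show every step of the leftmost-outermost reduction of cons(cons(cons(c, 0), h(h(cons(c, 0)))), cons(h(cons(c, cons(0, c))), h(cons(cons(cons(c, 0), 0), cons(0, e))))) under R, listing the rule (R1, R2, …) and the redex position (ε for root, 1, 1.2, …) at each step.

cons(cons(cons(c, 0), 0), cons(cons(0, c), cons(0, e)))

1. cons(cons(cons(c, 0), h(h(cons(c, 0)))), cons(h(cons(c, cons(0, c))), h(cons(cons(cons(c, 0), 0), cons(0, e)))))  →  cons(cons(cons(c, 0), h(0)), cons(h(cons(c, cons(0, c))), h(cons(cons(cons(c, 0), 0), cons(0, e)))))   [R8 at 1.2.1]
2. cons(cons(cons(c, 0), h(0)), cons(h(cons(c, cons(0, c))), h(cons(cons(cons(c, 0), 0), cons(0, e)))))  →  cons(cons(cons(c, 0), 0), cons(h(cons(c, cons(0, c))), h(cons(cons(cons(c, 0), 0), cons(0, e)))))   [R5 at 1.2]
3. cons(cons(cons(c, 0), 0), cons(h(cons(c, cons(0, c))), h(cons(cons(cons(c, 0), 0), cons(0, e)))))  →  cons(cons(cons(c, 0), 0), cons(cons(0, c), h(cons(cons(cons(c, 0), 0), cons(0, e)))))   [R8 at 2.1]
4. cons(cons(cons(c, 0), 0), cons(cons(0, c), h(cons(cons(cons(c, 0), 0), cons(0, e)))))  →  cons(cons(cons(c, 0), 0), cons(cons(0, c), cons(0, e)))   [R1 at 2.2]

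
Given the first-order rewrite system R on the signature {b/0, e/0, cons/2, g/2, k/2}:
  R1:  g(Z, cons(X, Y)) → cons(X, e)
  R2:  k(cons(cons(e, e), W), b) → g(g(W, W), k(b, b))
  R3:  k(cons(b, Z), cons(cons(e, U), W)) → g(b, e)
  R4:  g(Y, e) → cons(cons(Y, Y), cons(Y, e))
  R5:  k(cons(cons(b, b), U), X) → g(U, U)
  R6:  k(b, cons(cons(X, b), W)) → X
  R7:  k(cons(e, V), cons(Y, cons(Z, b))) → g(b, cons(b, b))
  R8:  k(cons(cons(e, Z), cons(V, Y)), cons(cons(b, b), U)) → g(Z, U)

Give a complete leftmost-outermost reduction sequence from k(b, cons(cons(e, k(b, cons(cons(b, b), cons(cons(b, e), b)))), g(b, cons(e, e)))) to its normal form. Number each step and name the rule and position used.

e

1. k(b, cons(cons(e, k(b, cons(cons(b, b), cons(cons(b, e), b)))), g(b, cons(e, e))))  →  k(b, cons(cons(e, b), g(b, cons(e, e))))   [R6 at 2.1.2]
2. k(b, cons(cons(e, b), g(b, cons(e, e))))  →  e   [R6 at ε]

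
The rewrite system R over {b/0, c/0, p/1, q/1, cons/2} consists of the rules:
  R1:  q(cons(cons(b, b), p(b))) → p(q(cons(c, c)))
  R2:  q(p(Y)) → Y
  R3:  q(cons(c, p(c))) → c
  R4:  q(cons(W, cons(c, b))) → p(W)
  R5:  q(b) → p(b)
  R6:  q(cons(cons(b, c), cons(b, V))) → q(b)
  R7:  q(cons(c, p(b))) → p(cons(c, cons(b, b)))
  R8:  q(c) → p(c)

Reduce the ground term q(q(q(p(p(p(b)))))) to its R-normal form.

1. q(q(q(p(p(p(b))))))  →  q(q(p(p(b))))   [R2 at 1.1]
2. q(q(p(p(b))))  →  q(p(b))   [R2 at 1]
3. q(p(b))  →  b   [R2 at ε]

b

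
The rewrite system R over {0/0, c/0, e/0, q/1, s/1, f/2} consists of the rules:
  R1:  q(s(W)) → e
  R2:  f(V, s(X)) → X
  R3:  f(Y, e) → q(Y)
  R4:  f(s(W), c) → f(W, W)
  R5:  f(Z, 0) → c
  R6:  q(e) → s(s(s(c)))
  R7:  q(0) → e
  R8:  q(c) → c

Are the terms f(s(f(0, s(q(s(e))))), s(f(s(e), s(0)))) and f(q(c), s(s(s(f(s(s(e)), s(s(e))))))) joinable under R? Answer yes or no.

no — NF(t₁) = 0, NF(t₂) = s(s(s(e)))

Reduce t₁ = f(s(f(0, s(q(s(e))))), s(f(s(e), s(0)))):
1. f(s(f(0, s(q(s(e))))), s(f(s(e), s(0))))  →  f(s(e), s(0))   [R2 at ε]
2. f(s(e), s(0))  →  0   [R2 at ε]

Reduce t₂ = f(q(c), s(s(s(f(s(s(e)), s(s(e))))))):
1. f(q(c), s(s(s(f(s(s(e)), s(s(e)))))))  →  s(s(f(s(s(e)), s(s(e)))))   [R2 at ε]
2. s(s(f(s(s(e)), s(s(e)))))  →  s(s(s(e)))   [R2 at 1.1]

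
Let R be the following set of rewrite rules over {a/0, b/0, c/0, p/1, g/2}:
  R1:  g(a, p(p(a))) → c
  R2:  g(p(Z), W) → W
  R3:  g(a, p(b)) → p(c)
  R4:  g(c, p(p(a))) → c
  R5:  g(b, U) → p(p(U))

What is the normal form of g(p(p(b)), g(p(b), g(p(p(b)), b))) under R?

b

1. g(p(p(b)), g(p(b), g(p(p(b)), b)))  →  g(p(b), g(p(p(b)), b))   [R2 at ε]
2. g(p(b), g(p(p(b)), b))  →  g(p(p(b)), b)   [R2 at ε]
3. g(p(p(b)), b)  →  b   [R2 at ε]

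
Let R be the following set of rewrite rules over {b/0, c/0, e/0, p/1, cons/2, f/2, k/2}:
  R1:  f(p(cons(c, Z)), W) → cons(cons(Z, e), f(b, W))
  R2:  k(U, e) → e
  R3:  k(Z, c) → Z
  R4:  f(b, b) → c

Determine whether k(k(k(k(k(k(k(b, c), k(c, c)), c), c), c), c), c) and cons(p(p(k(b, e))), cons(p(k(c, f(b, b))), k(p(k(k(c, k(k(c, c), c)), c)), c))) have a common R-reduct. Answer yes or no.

no — NF(t₁) = b, NF(t₂) = cons(p(p(e)), cons(p(c), p(c)))

Reduce t₁ = k(k(k(k(k(k(k(b, c), k(c, c)), c), c), c), c), c):
1. k(k(k(k(k(k(k(b, c), k(c, c)), c), c), c), c), c)  →  k(k(k(k(k(k(b, c), k(c, c)), c), c), c), c)   [R3 at ε]
2. k(k(k(k(k(k(b, c), k(c, c)), c), c), c), c)  →  k(k(k(k(k(b, c), k(c, c)), c), c), c)   [R3 at ε]
3. k(k(k(k(k(b, c), k(c, c)), c), c), c)  →  k(k(k(k(b, c), k(c, c)), c), c)   [R3 at ε]
4. k(k(k(k(b, c), k(c, c)), c), c)  →  k(k(k(b, c), k(c, c)), c)   [R3 at ε]
5. k(k(k(b, c), k(c, c)), c)  →  k(k(b, c), k(c, c))   [R3 at ε]
6. k(k(b, c), k(c, c))  →  k(b, k(c, c))   [R3 at 1]
7. k(b, k(c, c))  →  k(b, c)   [R3 at 2]
8. k(b, c)  →  b   [R3 at ε]

Reduce t₂ = cons(p(p(k(b, e))), cons(p(k(c, f(b, b))), k(p(k(k(c, k(k(c, c), c)), c)), c))):
1. cons(p(p(k(b, e))), cons(p(k(c, f(b, b))), k(p(k(k(c, k(k(c, c), c)), c)), c)))  →  cons(p(p(e)), cons(p(k(c, f(b, b))), k(p(k(k(c, k(k(c, c), c)), c)), c)))   [R2 at 1.1.1]
2. cons(p(p(e)), cons(p(k(c, f(b, b))), k(p(k(k(c, k(k(c, c), c)), c)), c)))  →  cons(p(p(e)), cons(p(k(c, c)), k(p(k(k(c, k(k(c, c), c)), c)), c)))   [R4 at 2.1.1.2]
3. cons(p(p(e)), cons(p(k(c, c)), k(p(k(k(c, k(k(c, c), c)), c)), c)))  →  cons(p(p(e)), cons(p(c), k(p(k(k(c, k(k(c, c), c)), c)), c)))   [R3 at 2.1.1]
4. cons(p(p(e)), cons(p(c), k(p(k(k(c, k(k(c, c), c)), c)), c)))  →  cons(p(p(e)), cons(p(c), p(k(k(c, k(k(c, c), c)), c))))   [R3 at 2.2]
5. cons(p(p(e)), cons(p(c), p(k(k(c, k(k(c, c), c)), c))))  →  cons(p(p(e)), cons(p(c), p(k(c, k(k(c, c), c)))))   [R3 at 2.2.1]
6. cons(p(p(e)), cons(p(c), p(k(c, k(k(c, c), c)))))  →  cons(p(p(e)), cons(p(c), p(k(c, k(c, c)))))   [R3 at 2.2.1.2]
7. cons(p(p(e)), cons(p(c), p(k(c, k(c, c)))))  →  cons(p(p(e)), cons(p(c), p(k(c, c))))   [R3 at 2.2.1.2]
8. cons(p(p(e)), cons(p(c), p(k(c, c))))  →  cons(p(p(e)), cons(p(c), p(c)))   [R3 at 2.2.1]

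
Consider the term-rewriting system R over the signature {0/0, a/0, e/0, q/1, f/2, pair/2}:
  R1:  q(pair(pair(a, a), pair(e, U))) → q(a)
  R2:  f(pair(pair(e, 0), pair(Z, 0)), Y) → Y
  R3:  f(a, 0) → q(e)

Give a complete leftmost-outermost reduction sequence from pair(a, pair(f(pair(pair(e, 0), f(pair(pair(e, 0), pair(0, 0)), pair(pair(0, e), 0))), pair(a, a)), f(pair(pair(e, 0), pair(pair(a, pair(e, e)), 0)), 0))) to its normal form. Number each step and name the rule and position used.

pair(a, pair(pair(a, a), 0))

1. pair(a, pair(f(pair(pair(e, 0), f(pair(pair(e, 0), pair(0, 0)), pair(pair(0, e), 0))), pair(a, a)), f(pair(pair(e, 0), pair(pair(a, pair(e, e)), 0)), 0)))  →  pair(a, pair(f(pair(pair(e, 0), pair(pair(0, e), 0)), pair(a, a)), f(pair(pair(e, 0), pair(pair(a, pair(e, e)), 0)), 0)))   [R2 at 2.1.1.2]
2. pair(a, pair(f(pair(pair(e, 0), pair(pair(0, e), 0)), pair(a, a)), f(pair(pair(e, 0), pair(pair(a, pair(e, e)), 0)), 0)))  →  pair(a, pair(pair(a, a), f(pair(pair(e, 0), pair(pair(a, pair(e, e)), 0)), 0)))   [R2 at 2.1]
3. pair(a, pair(pair(a, a), f(pair(pair(e, 0), pair(pair(a, pair(e, e)), 0)), 0)))  →  pair(a, pair(pair(a, a), 0))   [R2 at 2.2]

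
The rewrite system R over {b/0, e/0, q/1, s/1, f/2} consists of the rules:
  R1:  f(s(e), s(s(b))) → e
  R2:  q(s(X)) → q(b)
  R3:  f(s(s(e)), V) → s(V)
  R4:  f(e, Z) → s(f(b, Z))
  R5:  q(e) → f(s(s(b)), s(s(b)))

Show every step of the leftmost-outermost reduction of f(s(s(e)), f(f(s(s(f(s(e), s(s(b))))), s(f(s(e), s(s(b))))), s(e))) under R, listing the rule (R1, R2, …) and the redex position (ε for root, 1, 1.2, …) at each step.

1. f(s(s(e)), f(f(s(s(f(s(e), s(s(b))))), s(f(s(e), s(s(b))))), s(e)))  →  s(f(f(s(s(f(s(e), s(s(b))))), s(f(s(e), s(s(b))))), s(e)))   [R3 at ε]
2. s(f(f(s(s(f(s(e), s(s(b))))), s(f(s(e), s(s(b))))), s(e)))  →  s(f(f(s(s(e)), s(f(s(e), s(s(b))))), s(e)))   [R1 at 1.1.1.1.1]
3. s(f(f(s(s(e)), s(f(s(e), s(s(b))))), s(e)))  →  s(f(s(s(f(s(e), s(s(b))))), s(e)))   [R3 at 1.1]
4. s(f(s(s(f(s(e), s(s(b))))), s(e)))  →  s(f(s(s(e)), s(e)))   [R1 at 1.1.1.1]
5. s(f(s(s(e)), s(e)))  →  s(s(s(e)))   [R3 at 1]

s(s(s(e)))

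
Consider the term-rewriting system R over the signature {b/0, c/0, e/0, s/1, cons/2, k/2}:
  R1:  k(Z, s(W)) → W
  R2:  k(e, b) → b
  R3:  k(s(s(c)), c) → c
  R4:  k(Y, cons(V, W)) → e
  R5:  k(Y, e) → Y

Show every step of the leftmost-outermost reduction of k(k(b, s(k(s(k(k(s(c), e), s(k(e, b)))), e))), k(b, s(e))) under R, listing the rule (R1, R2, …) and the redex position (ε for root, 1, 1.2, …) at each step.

s(b)

1. k(k(b, s(k(s(k(k(s(c), e), s(k(e, b)))), e))), k(b, s(e)))  →  k(k(s(k(k(s(c), e), s(k(e, b)))), e), k(b, s(e)))   [R1 at 1]
2. k(k(s(k(k(s(c), e), s(k(e, b)))), e), k(b, s(e)))  →  k(s(k(k(s(c), e), s(k(e, b)))), k(b, s(e)))   [R5 at 1]
3. k(s(k(k(s(c), e), s(k(e, b)))), k(b, s(e)))  →  k(s(k(e, b)), k(b, s(e)))   [R1 at 1.1]
4. k(s(k(e, b)), k(b, s(e)))  →  k(s(b), k(b, s(e)))   [R2 at 1.1]
5. k(s(b), k(b, s(e)))  →  k(s(b), e)   [R1 at 2]
6. k(s(b), e)  →  s(b)   [R5 at ε]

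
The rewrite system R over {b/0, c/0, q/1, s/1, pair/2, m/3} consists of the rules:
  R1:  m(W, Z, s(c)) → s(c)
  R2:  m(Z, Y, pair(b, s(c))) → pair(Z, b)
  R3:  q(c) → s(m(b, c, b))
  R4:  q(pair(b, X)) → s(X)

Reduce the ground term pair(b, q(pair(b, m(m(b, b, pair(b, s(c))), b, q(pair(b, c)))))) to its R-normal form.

pair(b, s(s(c)))

1. pair(b, q(pair(b, m(m(b, b, pair(b, s(c))), b, q(pair(b, c))))))  →  pair(b, s(m(m(b, b, pair(b, s(c))), b, q(pair(b, c)))))   [R4 at 2]
2. pair(b, s(m(m(b, b, pair(b, s(c))), b, q(pair(b, c)))))  →  pair(b, s(m(pair(b, b), b, q(pair(b, c)))))   [R2 at 2.1.1]
3. pair(b, s(m(pair(b, b), b, q(pair(b, c)))))  →  pair(b, s(m(pair(b, b), b, s(c))))   [R4 at 2.1.3]
4. pair(b, s(m(pair(b, b), b, s(c))))  →  pair(b, s(s(c)))   [R1 at 2.1]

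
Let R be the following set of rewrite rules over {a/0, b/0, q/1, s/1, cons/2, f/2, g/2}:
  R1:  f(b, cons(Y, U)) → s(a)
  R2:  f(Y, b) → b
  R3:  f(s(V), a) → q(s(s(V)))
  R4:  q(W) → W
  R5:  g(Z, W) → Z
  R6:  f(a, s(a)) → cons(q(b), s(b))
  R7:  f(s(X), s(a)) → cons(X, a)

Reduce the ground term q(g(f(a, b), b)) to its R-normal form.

1. q(g(f(a, b), b))  →  g(f(a, b), b)   [R4 at ε]
2. g(f(a, b), b)  →  f(a, b)   [R5 at ε]
3. f(a, b)  →  b   [R2 at ε]

b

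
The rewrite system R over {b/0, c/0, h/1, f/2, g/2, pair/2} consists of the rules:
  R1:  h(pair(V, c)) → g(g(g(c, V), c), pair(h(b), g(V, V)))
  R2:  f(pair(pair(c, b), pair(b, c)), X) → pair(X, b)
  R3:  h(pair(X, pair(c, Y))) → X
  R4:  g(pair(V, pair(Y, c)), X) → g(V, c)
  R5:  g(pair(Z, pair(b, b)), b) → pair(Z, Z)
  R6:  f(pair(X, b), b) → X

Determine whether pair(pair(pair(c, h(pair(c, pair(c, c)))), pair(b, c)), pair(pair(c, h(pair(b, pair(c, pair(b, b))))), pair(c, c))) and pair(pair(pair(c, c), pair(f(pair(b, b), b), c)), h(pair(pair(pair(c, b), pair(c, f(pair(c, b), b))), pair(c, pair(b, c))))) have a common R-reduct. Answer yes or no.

Reduce t₁ = pair(pair(pair(c, h(pair(c, pair(c, c)))), pair(b, c)), pair(pair(c, h(pair(b, pair(c, pair(b, b))))), pair(c, c))):
1. pair(pair(pair(c, h(pair(c, pair(c, c)))), pair(b, c)), pair(pair(c, h(pair(b, pair(c, pair(b, b))))), pair(c, c)))  →  pair(pair(pair(c, c), pair(b, c)), pair(pair(c, h(pair(b, pair(c, pair(b, b))))), pair(c, c)))   [R3 at 1.1.2]
2. pair(pair(pair(c, c), pair(b, c)), pair(pair(c, h(pair(b, pair(c, pair(b, b))))), pair(c, c)))  →  pair(pair(pair(c, c), pair(b, c)), pair(pair(c, b), pair(c, c)))   [R3 at 2.1.2]

Reduce t₂ = pair(pair(pair(c, c), pair(f(pair(b, b), b), c)), h(pair(pair(pair(c, b), pair(c, f(pair(c, b), b))), pair(c, pair(b, c))))):
1. pair(pair(pair(c, c), pair(f(pair(b, b), b), c)), h(pair(pair(pair(c, b), pair(c, f(pair(c, b), b))), pair(c, pair(b, c)))))  →  pair(pair(pair(c, c), pair(b, c)), h(pair(pair(pair(c, b), pair(c, f(pair(c, b), b))), pair(c, pair(b, c)))))   [R6 at 1.2.1]
2. pair(pair(pair(c, c), pair(b, c)), h(pair(pair(pair(c, b), pair(c, f(pair(c, b), b))), pair(c, pair(b, c)))))  →  pair(pair(pair(c, c), pair(b, c)), pair(pair(c, b), pair(c, f(pair(c, b), b))))   [R3 at 2]
3. pair(pair(pair(c, c), pair(b, c)), pair(pair(c, b), pair(c, f(pair(c, b), b))))  →  pair(pair(pair(c, c), pair(b, c)), pair(pair(c, b), pair(c, c)))   [R6 at 2.2.2]

yes — NF(t₁) = pair(pair(pair(c, c), pair(b, c)), pair(pair(c, b), pair(c, c))), NF(t₂) = pair(pair(pair(c, c), pair(b, c)), pair(pair(c, b), pair(c, c)))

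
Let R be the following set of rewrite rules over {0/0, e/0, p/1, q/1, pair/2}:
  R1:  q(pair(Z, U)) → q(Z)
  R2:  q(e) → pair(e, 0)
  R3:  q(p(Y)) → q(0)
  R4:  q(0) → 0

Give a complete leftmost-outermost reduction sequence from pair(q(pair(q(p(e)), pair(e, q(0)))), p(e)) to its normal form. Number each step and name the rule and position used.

1. pair(q(pair(q(p(e)), pair(e, q(0)))), p(e))  →  pair(q(q(p(e))), p(e))   [R1 at 1]
2. pair(q(q(p(e))), p(e))  →  pair(q(q(0)), p(e))   [R3 at 1.1]
3. pair(q(q(0)), p(e))  →  pair(q(0), p(e))   [R4 at 1.1]
4. pair(q(0), p(e))  →  pair(0, p(e))   [R4 at 1]

pair(0, p(e))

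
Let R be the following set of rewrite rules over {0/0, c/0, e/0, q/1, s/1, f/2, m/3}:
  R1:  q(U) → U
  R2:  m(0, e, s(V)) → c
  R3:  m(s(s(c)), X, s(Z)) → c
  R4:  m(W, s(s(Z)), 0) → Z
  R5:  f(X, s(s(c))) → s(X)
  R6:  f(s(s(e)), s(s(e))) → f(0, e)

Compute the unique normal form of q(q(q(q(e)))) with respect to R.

1. q(q(q(q(e))))  →  q(q(q(e)))   [R1 at ε]
2. q(q(q(e)))  →  q(q(e))   [R1 at ε]
3. q(q(e))  →  q(e)   [R1 at ε]
4. q(e)  →  e   [R1 at ε]

e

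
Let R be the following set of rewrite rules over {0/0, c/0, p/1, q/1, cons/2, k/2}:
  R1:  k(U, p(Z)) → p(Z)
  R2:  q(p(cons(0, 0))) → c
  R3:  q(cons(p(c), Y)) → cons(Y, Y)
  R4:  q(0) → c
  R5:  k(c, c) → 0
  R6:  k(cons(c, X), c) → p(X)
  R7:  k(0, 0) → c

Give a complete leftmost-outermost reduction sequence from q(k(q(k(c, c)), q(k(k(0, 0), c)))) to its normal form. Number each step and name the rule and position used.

1. q(k(q(k(c, c)), q(k(k(0, 0), c))))  →  q(k(q(0), q(k(k(0, 0), c))))   [R5 at 1.1.1]
2. q(k(q(0), q(k(k(0, 0), c))))  →  q(k(c, q(k(k(0, 0), c))))   [R4 at 1.1]
3. q(k(c, q(k(k(0, 0), c))))  →  q(k(c, q(k(c, c))))   [R7 at 1.2.1.1]
4. q(k(c, q(k(c, c))))  →  q(k(c, q(0)))   [R5 at 1.2.1]
5. q(k(c, q(0)))  →  q(k(c, c))   [R4 at 1.2]
6. q(k(c, c))  →  q(0)   [R5 at 1]
7. q(0)  →  c   [R4 at ε]

c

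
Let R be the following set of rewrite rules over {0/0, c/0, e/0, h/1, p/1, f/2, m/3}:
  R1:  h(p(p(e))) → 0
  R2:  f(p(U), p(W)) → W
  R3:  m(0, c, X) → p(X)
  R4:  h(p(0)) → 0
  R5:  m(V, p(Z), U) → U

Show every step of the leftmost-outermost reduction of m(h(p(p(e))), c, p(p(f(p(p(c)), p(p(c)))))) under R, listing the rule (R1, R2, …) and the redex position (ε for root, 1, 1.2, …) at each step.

1. m(h(p(p(e))), c, p(p(f(p(p(c)), p(p(c))))))  →  m(0, c, p(p(f(p(p(c)), p(p(c))))))   [R1 at 1]
2. m(0, c, p(p(f(p(p(c)), p(p(c))))))  →  p(p(p(f(p(p(c)), p(p(c))))))   [R3 at ε]
3. p(p(p(f(p(p(c)), p(p(c))))))  →  p(p(p(p(c))))   [R2 at 1.1.1]

p(p(p(p(c))))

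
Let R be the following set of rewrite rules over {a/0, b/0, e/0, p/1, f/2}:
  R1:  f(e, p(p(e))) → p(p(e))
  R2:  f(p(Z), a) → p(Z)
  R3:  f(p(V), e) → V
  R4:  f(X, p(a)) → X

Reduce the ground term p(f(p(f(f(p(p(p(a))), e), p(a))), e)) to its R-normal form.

1. p(f(p(f(f(p(p(p(a))), e), p(a))), e))  →  p(f(f(p(p(p(a))), e), p(a)))   [R3 at 1]
2. p(f(f(p(p(p(a))), e), p(a)))  →  p(f(p(p(p(a))), e))   [R4 at 1]
3. p(f(p(p(p(a))), e))  →  p(p(p(a)))   [R3 at 1]

p(p(p(a)))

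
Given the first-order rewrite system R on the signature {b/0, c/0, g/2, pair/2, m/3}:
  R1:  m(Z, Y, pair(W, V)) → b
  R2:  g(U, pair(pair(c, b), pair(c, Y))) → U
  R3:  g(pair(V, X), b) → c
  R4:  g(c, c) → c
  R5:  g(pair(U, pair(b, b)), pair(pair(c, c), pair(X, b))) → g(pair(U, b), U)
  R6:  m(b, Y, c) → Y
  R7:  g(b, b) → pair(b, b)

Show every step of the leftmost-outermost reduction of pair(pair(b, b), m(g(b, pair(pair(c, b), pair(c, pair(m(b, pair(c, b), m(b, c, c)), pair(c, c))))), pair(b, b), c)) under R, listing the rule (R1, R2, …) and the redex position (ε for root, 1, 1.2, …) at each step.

pair(pair(b, b), pair(b, b))

1. pair(pair(b, b), m(g(b, pair(pair(c, b), pair(c, pair(m(b, pair(c, b), m(b, c, c)), pair(c, c))))), pair(b, b), c))  →  pair(pair(b, b), m(b, pair(b, b), c))   [R2 at 2.1]
2. pair(pair(b, b), m(b, pair(b, b), c))  →  pair(pair(b, b), pair(b, b))   [R6 at 2]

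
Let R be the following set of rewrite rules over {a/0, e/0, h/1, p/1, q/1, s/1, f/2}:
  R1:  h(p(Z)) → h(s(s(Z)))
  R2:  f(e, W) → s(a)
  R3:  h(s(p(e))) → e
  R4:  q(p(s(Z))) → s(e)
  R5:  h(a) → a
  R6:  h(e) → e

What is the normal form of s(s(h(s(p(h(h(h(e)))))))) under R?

s(s(e))

1. s(s(h(s(p(h(h(h(e))))))))  →  s(s(h(s(p(h(h(e)))))))   [R6 at 1.1.1.1.1.1.1]
2. s(s(h(s(p(h(h(e)))))))  →  s(s(h(s(p(h(e))))))   [R6 at 1.1.1.1.1.1]
3. s(s(h(s(p(h(e))))))  →  s(s(h(s(p(e)))))   [R6 at 1.1.1.1.1]
4. s(s(h(s(p(e)))))  →  s(s(e))   [R3 at 1.1]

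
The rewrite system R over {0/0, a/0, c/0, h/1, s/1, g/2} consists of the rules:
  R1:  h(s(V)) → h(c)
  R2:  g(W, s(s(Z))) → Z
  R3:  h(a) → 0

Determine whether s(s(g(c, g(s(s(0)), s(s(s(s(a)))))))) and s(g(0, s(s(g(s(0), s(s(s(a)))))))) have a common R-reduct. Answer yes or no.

yes — NF(t₁) = s(s(a)), NF(t₂) = s(s(a))

Reduce t₁ = s(s(g(c, g(s(s(0)), s(s(s(s(a)))))))):
1. s(s(g(c, g(s(s(0)), s(s(s(s(a))))))))  →  s(s(g(c, s(s(a)))))   [R2 at 1.1.2]
2. s(s(g(c, s(s(a)))))  →  s(s(a))   [R2 at 1.1]

Reduce t₂ = s(g(0, s(s(g(s(0), s(s(s(a)))))))):
1. s(g(0, s(s(g(s(0), s(s(s(a))))))))  →  s(g(s(0), s(s(s(a)))))   [R2 at 1]
2. s(g(s(0), s(s(s(a)))))  →  s(s(a))   [R2 at 1]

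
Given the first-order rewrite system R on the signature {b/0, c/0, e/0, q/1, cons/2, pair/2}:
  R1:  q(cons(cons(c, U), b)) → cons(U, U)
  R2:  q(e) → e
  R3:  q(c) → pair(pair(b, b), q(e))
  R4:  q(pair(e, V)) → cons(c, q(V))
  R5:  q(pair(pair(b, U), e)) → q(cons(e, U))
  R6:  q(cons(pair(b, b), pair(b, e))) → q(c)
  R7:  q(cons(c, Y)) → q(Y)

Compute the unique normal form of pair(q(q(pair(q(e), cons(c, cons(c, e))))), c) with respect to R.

1. pair(q(q(pair(q(e), cons(c, cons(c, e))))), c)  →  pair(q(q(pair(e, cons(c, cons(c, e))))), c)   [R2 at 1.1.1.1]
2. pair(q(q(pair(e, cons(c, cons(c, e))))), c)  →  pair(q(cons(c, q(cons(c, cons(c, e))))), c)   [R4 at 1.1]
3. pair(q(cons(c, q(cons(c, cons(c, e))))), c)  →  pair(q(q(cons(c, cons(c, e)))), c)   [R7 at 1]
4. pair(q(q(cons(c, cons(c, e)))), c)  →  pair(q(q(cons(c, e))), c)   [R7 at 1.1]
5. pair(q(q(cons(c, e))), c)  →  pair(q(q(e)), c)   [R7 at 1.1]
6. pair(q(q(e)), c)  →  pair(q(e), c)   [R2 at 1.1]
7. pair(q(e), c)  →  pair(e, c)   [R2 at 1]

pair(e, c)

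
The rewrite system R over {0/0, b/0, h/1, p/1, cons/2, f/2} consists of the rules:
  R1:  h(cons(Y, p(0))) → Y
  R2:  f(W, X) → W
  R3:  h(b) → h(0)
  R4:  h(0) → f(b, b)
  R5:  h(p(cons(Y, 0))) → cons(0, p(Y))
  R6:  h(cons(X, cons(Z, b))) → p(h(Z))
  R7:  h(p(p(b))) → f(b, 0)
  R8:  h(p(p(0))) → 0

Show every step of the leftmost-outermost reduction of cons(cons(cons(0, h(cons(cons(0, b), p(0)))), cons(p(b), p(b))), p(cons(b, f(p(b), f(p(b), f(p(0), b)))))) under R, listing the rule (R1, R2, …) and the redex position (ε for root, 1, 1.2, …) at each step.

1. cons(cons(cons(0, h(cons(cons(0, b), p(0)))), cons(p(b), p(b))), p(cons(b, f(p(b), f(p(b), f(p(0), b))))))  →  cons(cons(cons(0, cons(0, b)), cons(p(b), p(b))), p(cons(b, f(p(b), f(p(b), f(p(0), b))))))   [R1 at 1.1.2]
2. cons(cons(cons(0, cons(0, b)), cons(p(b), p(b))), p(cons(b, f(p(b), f(p(b), f(p(0), b))))))  →  cons(cons(cons(0, cons(0, b)), cons(p(b), p(b))), p(cons(b, p(b))))   [R2 at 2.1.2]

cons(cons(cons(0, cons(0, b)), cons(p(b), p(b))), p(cons(b, p(b))))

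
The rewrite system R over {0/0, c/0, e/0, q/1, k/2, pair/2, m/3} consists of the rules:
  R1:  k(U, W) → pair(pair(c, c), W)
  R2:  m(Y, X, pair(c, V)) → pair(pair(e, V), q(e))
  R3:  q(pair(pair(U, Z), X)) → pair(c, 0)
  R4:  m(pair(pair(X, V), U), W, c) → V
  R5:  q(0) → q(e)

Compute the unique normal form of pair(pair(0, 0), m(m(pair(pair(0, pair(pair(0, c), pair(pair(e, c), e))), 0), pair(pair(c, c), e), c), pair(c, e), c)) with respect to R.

1. pair(pair(0, 0), m(m(pair(pair(0, pair(pair(0, c), pair(pair(e, c), e))), 0), pair(pair(c, c), e), c), pair(c, e), c))  →  pair(pair(0, 0), m(pair(pair(0, c), pair(pair(e, c), e)), pair(c, e), c))   [R4 at 2.1]
2. pair(pair(0, 0), m(pair(pair(0, c), pair(pair(e, c), e)), pair(c, e), c))  →  pair(pair(0, 0), c)   [R4 at 2]

pair(pair(0, 0), c)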